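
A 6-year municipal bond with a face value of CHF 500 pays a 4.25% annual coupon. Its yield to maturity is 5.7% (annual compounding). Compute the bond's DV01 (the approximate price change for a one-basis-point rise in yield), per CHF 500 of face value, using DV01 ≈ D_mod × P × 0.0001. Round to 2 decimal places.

Periodic yield y = 0.057.
  t   CF        PV=CF/(1+0.057)^t    t·PV
  1        21.25        20.1041        20.1041
  2        21.25        19.0199        38.0399
  3        21.25        17.9943        53.9828
  4        21.25        17.0239        68.0956
  5        21.25        16.1059        80.5293
  6       521.25       373.7629     2,242.5772
  Σ                    464.0109     2,503.3288
P = 464.0109; D_Mac = 5.39498 yrs; D_mod = 5.10405 yrs.
DV01 ≈ 5.10405 × 464.0109 × 0.0001 = 0.236833.

CHF 0.24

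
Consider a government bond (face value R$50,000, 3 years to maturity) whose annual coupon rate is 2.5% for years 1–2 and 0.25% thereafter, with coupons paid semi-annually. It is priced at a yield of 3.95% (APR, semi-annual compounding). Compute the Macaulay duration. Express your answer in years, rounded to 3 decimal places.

2.910 years

Periodic yield y = 0.01975. Discount each cash flow and weight by its period:
  t   CF        PV=CF/(1+0.01975)^t    t·PV
  1       625.00       612.8953       612.8953
  2       625.00       601.0251     1,202.0501
  3       625.00       589.3847     1,768.1542
  4       625.00       577.9698     2,311.8793
  5        62.50        56.6776       283.3880
  6    50,062.50    44,519.4971   267,116.9824
  Σ                 46,957.4496   273,295.3493
Price P = Σ PV = 46,957.4496.
Macaulay duration = Σ(t·PV) / P = 273,295.3493 / 46,957.4496 = 5.82006 half-year periods.
In years: 5.82006 / 2 = 2.91003 years.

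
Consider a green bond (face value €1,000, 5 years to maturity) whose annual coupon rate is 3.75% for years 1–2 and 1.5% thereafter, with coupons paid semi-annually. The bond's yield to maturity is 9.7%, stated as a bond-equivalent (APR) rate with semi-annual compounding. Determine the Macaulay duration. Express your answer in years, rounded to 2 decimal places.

4.59 years

Periodic yield y = 0.0485. Discount each cash flow and weight by its period:
  t   CF        PV=CF/(1+0.0485)^t    t·PV
  1        18.75        17.8827        17.8827
  2        18.75        17.0555        34.1110
  3        18.75        16.2666        48.7997
  4        18.75        15.5141        62.0565
  5         7.50         5.9186        29.5930
  6         7.50         5.6448        33.8690
  7         7.50         5.3837        37.6860
  8         7.50         5.1347        41.0775
  9         7.50         4.8972        44.0745
  10    1,007.50       627.4234     6,274.2339
  Σ                    721.1213     6,623.3839
Price P = Σ PV = 721.1213.
Macaulay duration = Σ(t·PV) / P = 6,623.3839 / 721.1213 = 9.18484 half-year periods.
In years: 9.18484 / 2 = 4.59242 years.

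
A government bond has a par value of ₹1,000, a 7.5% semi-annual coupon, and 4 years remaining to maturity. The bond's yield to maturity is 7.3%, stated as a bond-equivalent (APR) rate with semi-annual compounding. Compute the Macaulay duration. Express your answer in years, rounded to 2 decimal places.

3.53 years

Periodic yield y = 0.0365. Discount each cash flow and weight by its period:
  t   CF        PV=CF/(1+0.0365)^t    t·PV
  1        37.50        36.1795        36.1795
  2        37.50        34.9054        69.8108
  3        37.50        33.6762       101.0287
  4        37.50        32.4903       129.9613
  5        37.50        31.3462       156.7309
  6        37.50        30.2423       181.4541
  7        37.50        29.1774       204.2416
  8     1,037.50       778.8138     6,230.5106
  Σ                  1,006.8311     7,109.9174
Price P = Σ PV = 1,006.8311.
Macaulay duration = Σ(t·PV) / P = 7,109.9174 / 1,006.8311 = 7.06168 half-year periods.
In years: 7.06168 / 2 = 3.53084 years.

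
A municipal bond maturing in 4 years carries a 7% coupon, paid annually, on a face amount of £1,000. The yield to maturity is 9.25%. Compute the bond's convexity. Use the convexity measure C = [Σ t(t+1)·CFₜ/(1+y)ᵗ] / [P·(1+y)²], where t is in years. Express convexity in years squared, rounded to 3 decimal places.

With y = 0.0925:
  t   CF        PV=CF/(1+0.0925)^t    t·PV        t(t+1)·PV
  1        70.00        64.0732        64.0732         128.1465
  2        70.00        58.6483       117.2965         351.8896
  3        70.00        53.6826       161.0479         644.1914
  4     1,070.00       751.1004     3,004.4016      15,022.0081
  Σ                    927.5045     3,346.8192      16,146.2355
P = 927.5045.
Convexity = Σ t(t+1)·PV / [P·(1+y)²] = 16,146.2355 / (927.5045 × 1.193556) = 14.58520.

14.585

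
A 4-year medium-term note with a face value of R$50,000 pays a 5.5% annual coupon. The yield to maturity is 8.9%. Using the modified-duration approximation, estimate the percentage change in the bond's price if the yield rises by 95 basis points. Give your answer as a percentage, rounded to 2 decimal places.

-3.21%

Periodic yield y = 0.089. Modified duration first:
  t   CF        PV=CF/(1+0.089)^t    t·PV
  1     2,750.00     2,525.2525     2,525.2525
  2     2,750.00     2,318.8728     4,637.7457
  3     2,750.00     2,129.3598     6,388.0795
  4    52,750.00    37,506.8805   150,027.5221
  Σ                 44,480.3657   163,578.5997
P = 44,480.3657; D_Mac = 3.67755 yrs; D_mod = 3.67755/(1+0.089) = 3.37699 yrs.
ΔP/P ≈ -D_mod · Δy = -3.37699 × (+0.0095) = -0.032081 = -3.2081%.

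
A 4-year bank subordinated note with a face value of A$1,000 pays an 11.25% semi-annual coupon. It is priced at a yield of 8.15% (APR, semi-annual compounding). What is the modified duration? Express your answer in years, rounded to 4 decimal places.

Periodic yield y = 0.04075. First find Macaulay duration:
  t   CF        PV=CF/(1+0.04075)^t    t·PV
  1        56.25        54.0476        54.0476
  2        56.25        51.9314       103.8627
  3        56.25        49.8980       149.6940
  4        56.25        47.9443       191.7771
  5        56.25        46.0671       230.3353
  6        56.25        44.2633       265.5799
  7        56.25        42.5302       297.7115
  8     1,056.25       767.3533     6,138.8264
  Σ                  1,104.0351     7,431.8346
P = 1,104.0351; Macaulay duration = 7,431.8346 / 1,104.0351 = 6.73152 half-year periods = 3.36576 years.
Modified duration = D_Mac / (1 + y) = 3.36576 / 1.04075 = 3.23398 years.

3.2340 years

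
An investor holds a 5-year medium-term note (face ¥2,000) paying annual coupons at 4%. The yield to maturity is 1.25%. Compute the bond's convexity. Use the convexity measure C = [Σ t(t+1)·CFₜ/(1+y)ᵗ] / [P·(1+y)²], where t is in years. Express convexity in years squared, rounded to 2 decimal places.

26.58

With y = 0.0125:
  t   CF        PV=CF/(1+0.0125)^t    t·PV        t(t+1)·PV
  1        80.00        79.0123        79.0123         158.0247
  2        80.00        78.0369       156.0738         468.2213
  3        80.00        77.0735       231.2204         924.8816
  4        80.00        76.1219       304.4878       1,522.4388
  5     2,080.00     1,954.7363     9,773.6814      58,642.0887
  Σ                  2,264.9809    10,544.4757      61,715.6551
P = 2,264.9809.
Convexity = Σ t(t+1)·PV / [P·(1+y)²] = 61,715.6551 / (2,264.9809 × 1.025156) = 26.57913.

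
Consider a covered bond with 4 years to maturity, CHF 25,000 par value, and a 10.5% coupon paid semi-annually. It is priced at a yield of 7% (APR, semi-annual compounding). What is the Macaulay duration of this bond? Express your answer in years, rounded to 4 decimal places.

3.4072 years

Periodic yield y = 0.035. Discount each cash flow and weight by its period:
  t   CF        PV=CF/(1+0.035)^t    t·PV
  1     1,312.50     1,268.1159     1,268.1159
  2     1,312.50     1,225.2328     2,450.4656
  3     1,312.50     1,183.7998     3,551.3994
  4     1,312.50     1,143.7679     4,575.0717
  5     1,312.50     1,105.0898     5,525.4489
  6     1,312.50     1,067.7196     6,406.3176
  7     1,312.50     1,031.6131     7,221.2920
  8    26,312.50    19,982.0166   159,856.1326
  Σ                 28,007.3555   190,854.2436
Price P = Σ PV = 28,007.3555.
Macaulay duration = Σ(t·PV) / P = 190,854.2436 / 28,007.3555 = 6.81443 half-year periods.
In years: 6.81443 / 2 = 3.40722 years.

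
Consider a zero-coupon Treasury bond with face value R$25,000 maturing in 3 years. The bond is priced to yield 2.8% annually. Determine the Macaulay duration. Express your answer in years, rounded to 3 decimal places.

3.000 years

A zero-coupon bond has a single cash flow at maturity, so its Macaulay duration equals its maturity: 3 years.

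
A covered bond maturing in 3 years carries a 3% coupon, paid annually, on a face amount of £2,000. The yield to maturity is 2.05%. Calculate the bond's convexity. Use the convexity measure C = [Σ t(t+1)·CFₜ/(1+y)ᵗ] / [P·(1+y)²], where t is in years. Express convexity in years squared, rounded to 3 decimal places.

With y = 0.0205:
  t   CF        PV=CF/(1+0.0205)^t    t·PV        t(t+1)·PV
  1        60.00        58.7947        58.7947         117.5894
  2        60.00        57.6136       115.2273         345.6818
  3     2,060.00     1,938.3321     5,814.9964      23,259.9855
  Σ                  2,054.7405     5,989.0183      23,723.2567
P = 2,054.7405.
Convexity = Σ t(t+1)·PV / [P·(1+y)²] = 23,723.2567 / (2,054.7405 × 1.041420) = 11.08642.

11.086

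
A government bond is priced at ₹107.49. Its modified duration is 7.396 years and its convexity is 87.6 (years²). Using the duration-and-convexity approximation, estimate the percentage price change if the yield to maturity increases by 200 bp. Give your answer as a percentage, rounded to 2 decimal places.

Duration effect: -D_mod·Δy = -7.396 × (+0.02) = -0.147920
Convexity effect: ½·C·(Δy)² = 0.5 × 87.6 × (0.02)² = +0.0175200
ΔP/P ≈ -0.147920 + 0.0175200 = -0.130400
= -13.0400%.

-13.04%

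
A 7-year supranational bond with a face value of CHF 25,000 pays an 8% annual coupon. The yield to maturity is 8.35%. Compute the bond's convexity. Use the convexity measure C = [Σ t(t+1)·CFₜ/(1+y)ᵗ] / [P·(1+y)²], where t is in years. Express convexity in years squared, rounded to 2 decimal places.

With y = 0.0835:
  t   CF        PV=CF/(1+0.0835)^t    t·PV        t(t+1)·PV
  1     2,000.00     1,845.8699     1,845.8699       3,691.7397
  2     2,000.00     1,703.6178     3,407.2356      10,221.7067
  3     2,000.00     1,572.3284     4,716.9851      18,867.9404
  4     2,000.00     1,451.1568     5,804.6271      29,023.1355
  5     2,000.00     1,339.3233     6,696.6164      40,179.6984
  6     2,000.00     1,236.1082     7,416.6494      51,916.5461
  7    27,000.00    15,401.4409   107,810.0865     862,480.6922
  Σ                 24,549.8452   137,698.0700   1,016,381.4589
P = 24,549.8452.
Convexity = Σ t(t+1)·PV / [P·(1+y)²] = 1,016,381.4589 / (24,549.8452 × 1.173972) = 35.26551.

35.27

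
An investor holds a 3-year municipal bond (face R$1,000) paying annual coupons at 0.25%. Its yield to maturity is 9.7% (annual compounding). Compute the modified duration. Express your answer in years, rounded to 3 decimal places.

2.727 years

Periodic yield y = 0.097. First find Macaulay duration:
  t   CF        PV=CF/(1+0.097)^t    t·PV
  1         2.50         2.2789         2.2789
  2         2.50         2.0774         4.1549
  3     1,002.50       759.3893     2,278.1680
  Σ                    763.7457     2,284.6018
P = 763.7457; Macaulay duration = 2,284.6018 / 763.7457 = 2.99131 years.
Modified duration = D_Mac / (1 + y) = 2.99131 / 1.097 = 2.72681 years.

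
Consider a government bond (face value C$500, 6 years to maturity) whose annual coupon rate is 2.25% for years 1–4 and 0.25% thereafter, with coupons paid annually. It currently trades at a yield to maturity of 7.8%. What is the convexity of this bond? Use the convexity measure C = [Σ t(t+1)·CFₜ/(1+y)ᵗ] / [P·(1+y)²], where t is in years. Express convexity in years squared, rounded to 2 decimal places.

With y = 0.078:
  t   CF        PV=CF/(1+0.078)^t    t·PV        t(t+1)·PV
  1        11.25        10.4360        10.4360          20.8720
  2        11.25         9.6809        19.3618          58.0853
  3        11.25         8.9804        26.9412         107.7649
  4        11.25         8.3306        33.3225         166.6125
  5         1.25         0.8587         4.2933          25.7595
  6       501.25       319.4051     1,916.4305      13,415.0134
  Σ                    357.6916     2,010.7852      13,794.1076
P = 357.6916.
Convexity = Σ t(t+1)·PV / [P·(1+y)²] = 13,794.1076 / (357.6916 × 1.162084) = 33.18542.

33.19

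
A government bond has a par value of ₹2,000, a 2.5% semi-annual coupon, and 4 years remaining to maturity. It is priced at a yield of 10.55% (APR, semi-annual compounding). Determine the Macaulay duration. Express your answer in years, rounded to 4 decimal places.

3.7973 years

Periodic yield y = 0.05275. Discount each cash flow and weight by its period:
  t   CF        PV=CF/(1+0.05275)^t    t·PV
  1        25.00        23.7473        23.7473
  2        25.00        22.5574        45.1148
  3        25.00        21.4271        64.2814
  4        25.00        20.3535        81.4140
  5        25.00        19.3336        96.6682
  6        25.00        18.3649       110.1894
  7        25.00        17.4447       122.1128
  8     2,025.00     1,342.2179    10,737.7432
  Σ                  1,485.4465    11,281.2712
Price P = Σ PV = 1,485.4465.
Macaulay duration = Σ(t·PV) / P = 11,281.2712 / 1,485.4465 = 7.59453 half-year periods.
In years: 7.59453 / 2 = 3.79727 years.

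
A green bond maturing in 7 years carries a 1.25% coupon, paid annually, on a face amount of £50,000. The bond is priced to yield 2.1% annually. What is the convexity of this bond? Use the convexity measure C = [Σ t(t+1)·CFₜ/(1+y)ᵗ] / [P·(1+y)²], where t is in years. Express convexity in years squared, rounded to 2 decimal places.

With y = 0.021:
  t   CF        PV=CF/(1+0.021)^t    t·PV        t(t+1)·PV
  1       625.00       612.1450       612.1450       1,224.2899
  2       625.00       599.5543     1,199.1086       3,597.3259
  3       625.00       587.2226     1,761.6679       7,046.6717
  4       625.00       575.1446     2,300.5784      11,502.8921
  5       625.00       563.3150     2,816.5749      16,899.4497
  6       625.00       551.7287     3,310.3721      23,172.6048
  7    50,625.00    43,770.8360   306,395.8521   2,451,166.8167
  Σ                 47,259.9462   318,396.2991   2,514,610.0507
P = 47,259.9462.
Convexity = Σ t(t+1)·PV / [P·(1+y)²] = 2,514,610.0507 / (47,259.9462 × 1.042441) = 51.04180.

51.04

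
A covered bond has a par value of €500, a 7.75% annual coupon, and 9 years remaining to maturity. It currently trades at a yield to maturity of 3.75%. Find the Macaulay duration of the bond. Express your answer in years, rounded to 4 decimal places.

Periodic yield y = 0.0375. Discount each cash flow and weight by its year:
  t   CF        PV=CF/(1+0.0375)^t    t·PV
  1        38.75        37.3494        37.3494
  2        38.75        35.9994        71.9988
  3        38.75        34.6982       104.0947
  4        38.75        33.4441       133.7763
  5        38.75        32.2353       161.1763
  6        38.75        31.0701       186.4208
  7        38.75        29.9471       209.6298
  8        38.75        28.8647       230.9175
  9       538.75       386.8070     3,481.2631
  Σ                    650.4153     4,616.6267
Price P = Σ PV = 650.4153.
Macaulay duration = Σ(t·PV) / P = 4,616.6267 / 650.4153 = 7.09797 years.

7.0980 years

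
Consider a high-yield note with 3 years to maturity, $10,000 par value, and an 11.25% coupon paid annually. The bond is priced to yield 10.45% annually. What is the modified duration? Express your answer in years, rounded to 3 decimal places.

Periodic yield y = 0.1045. First find Macaulay duration:
  t   CF        PV=CF/(1+0.1045)^t    t·PV
  1     1,125.00     1,018.5604     1,018.5604
  2     1,125.00       922.1914     1,844.3829
  3    11,125.00     8,256.6307    24,769.8920
  Σ                 10,197.3825    27,632.8353
P = 10,197.3825; Macaulay duration = 27,632.8353 / 10,197.3825 = 2.70980 years.
Modified duration = D_Mac / (1 + y) = 2.70980 / 1.1045 = 2.45342 years.

2.453 years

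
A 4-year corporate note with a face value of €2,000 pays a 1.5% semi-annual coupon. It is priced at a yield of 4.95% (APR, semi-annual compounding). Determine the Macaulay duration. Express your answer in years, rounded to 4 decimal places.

Periodic yield y = 0.02475. Discount each cash flow and weight by its period:
  t   CF        PV=CF/(1+0.02475)^t    t·PV
  1        15.00        14.6377        14.6377
  2        15.00        14.2842        28.5684
  3        15.00        13.9392        41.8176
  4        15.00        13.6025        54.4101
  5        15.00        13.2740        66.3700
  6        15.00        12.9534        77.7204
  7        15.00        12.6405        88.4838
  8     2,015.00     1,657.0348    13,256.2786
  Σ                  1,752.3664    13,628.2865
Price P = Σ PV = 1,752.3664.
Macaulay duration = Σ(t·PV) / P = 13,628.2865 / 1,752.3664 = 7.77708 half-year periods.
In years: 7.77708 / 2 = 3.88854 years.

3.8885 years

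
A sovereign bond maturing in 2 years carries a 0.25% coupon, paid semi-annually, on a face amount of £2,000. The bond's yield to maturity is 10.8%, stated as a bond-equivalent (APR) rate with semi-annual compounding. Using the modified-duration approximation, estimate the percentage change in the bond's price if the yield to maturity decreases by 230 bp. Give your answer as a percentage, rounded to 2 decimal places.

+4.36%

Periodic yield y = 0.054. Modified duration first:
  t   CF        PV=CF/(1+0.054)^t    t·PV
  1         2.50         2.3719         2.3719
  2         2.50         2.2504         4.5008
  3         2.50         2.1351         6.4053
  4     2,002.50     1,622.5948     6,490.3792
  Σ                  1,629.3522     6,503.6572
P = 1,629.3522; D_Mac = 3.99156 half-year periods = 1.99578 yrs; D_mod = 1.99578/(1+0.054) = 1.89353 yrs.
ΔP/P ≈ -D_mod · Δy = -1.89353 × (-0.023) = +0.043551 = +4.3551%.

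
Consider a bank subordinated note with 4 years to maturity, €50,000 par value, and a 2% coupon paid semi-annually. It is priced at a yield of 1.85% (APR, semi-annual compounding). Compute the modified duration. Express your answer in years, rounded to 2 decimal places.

Periodic yield y = 0.00925. First find Macaulay duration:
  t   CF        PV=CF/(1+0.00925)^t    t·PV
  1       500.00       495.4174       495.4174
  2       500.00       490.8768       981.7536
  3       500.00       486.3778     1,459.1334
  4       500.00       481.9200     1,927.6801
  5       500.00       477.5031     2,387.5156
  6       500.00       473.1267     2,838.7602
  7       500.00       468.7904     3,281.5327
  8    50,500.00    46,913.8758   375,311.0061
  Σ                 50,287.8880   388,682.7990
P = 50,287.8880; Macaulay duration = 388,682.7990 / 50,287.8880 = 7.72915 half-year periods = 3.86458 years.
Modified duration = D_Mac / (1 + y) = 3.86458 / 1.00925 = 3.82916 years.

3.83 years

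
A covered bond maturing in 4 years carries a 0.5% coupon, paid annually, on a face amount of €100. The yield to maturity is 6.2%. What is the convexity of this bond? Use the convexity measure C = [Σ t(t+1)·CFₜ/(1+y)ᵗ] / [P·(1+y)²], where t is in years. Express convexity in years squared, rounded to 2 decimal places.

With y = 0.062:
  t   CF        PV=CF/(1+0.062)^t    t·PV        t(t+1)·PV
  1         0.50         0.4708         0.4708           0.9416
  2         0.50         0.4433         0.8866           2.6599
  3         0.50         0.4174         1.2523           5.0093
  4       100.50        79.0074       316.0298       1,580.1488
  Σ                     80.3390       318.6395       1,588.7597
P = 80.3390.
Convexity = Σ t(t+1)·PV / [P·(1+y)²] = 1,588.7597 / (80.3390 × 1.127844) = 17.53407.

17.53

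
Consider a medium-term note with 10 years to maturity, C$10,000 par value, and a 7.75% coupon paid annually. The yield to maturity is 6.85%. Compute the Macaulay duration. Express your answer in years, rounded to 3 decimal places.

7.401 years

Periodic yield y = 0.0685. Discount each cash flow and weight by its year:
  t   CF        PV=CF/(1+0.0685)^t    t·PV
  1       775.00       725.3159       725.3159
  2       775.00       678.8169     1,357.6338
  3       775.00       635.2989     1,905.8968
  4       775.00       594.5708     2,378.2833
  5       775.00       556.4537     2,782.2687
  6       775.00       520.7803     3,124.6818
  7       775.00       487.3938     3,411.7567
  8       775.00       456.1477     3,649.1816
  9       775.00       426.9047     3,842.1425
  10   10,775.00     5,554.8459    55,548.4588
  Σ                 10,636.5287    78,725.6199
Price P = Σ PV = 10,636.5287.
Macaulay duration = Σ(t·PV) / P = 78,725.6199 / 10,636.5287 = 7.40144 years.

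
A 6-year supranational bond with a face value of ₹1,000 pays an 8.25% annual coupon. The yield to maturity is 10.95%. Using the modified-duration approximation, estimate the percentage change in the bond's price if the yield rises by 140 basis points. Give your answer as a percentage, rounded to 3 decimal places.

-6.176%

Periodic yield y = 0.1095. Modified duration first:
  t   CF        PV=CF/(1+0.1095)^t    t·PV
  1        82.50        74.3578        74.3578
  2        82.50        67.0192       134.0384
  3        82.50        60.4049       181.2146
  4        82.50        54.4433       217.7733
  5        82.50        49.0702       245.3508
  6     1,082.50       580.3154     3,481.8922
  Σ                    885.6108     4,334.6272
P = 885.6108; D_Mac = 4.89451 yrs; D_mod = 4.89451/(1+0.1095) = 4.41145 yrs.
ΔP/P ≈ -D_mod · Δy = -4.41145 × (+0.014) = -0.061760 = -6.1760%.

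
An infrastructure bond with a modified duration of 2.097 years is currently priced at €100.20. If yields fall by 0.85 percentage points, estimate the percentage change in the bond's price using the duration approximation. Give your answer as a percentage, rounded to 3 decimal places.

Duration approximation: ΔP/P ≈ -D_mod · Δy = -2.097 × (-0.0085) = +0.0178245.
As a percentage: +1.78245%.

+1.782%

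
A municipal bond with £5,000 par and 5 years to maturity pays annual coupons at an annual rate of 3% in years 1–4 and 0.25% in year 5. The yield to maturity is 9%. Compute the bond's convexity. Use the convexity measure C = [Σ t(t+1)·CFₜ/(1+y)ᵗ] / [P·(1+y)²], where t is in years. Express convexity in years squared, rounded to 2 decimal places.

23.00

With y = 0.09:
  t   CF        PV=CF/(1+0.09)^t    t·PV        t(t+1)·PV
  1       150.00       137.6147       137.6147         275.2294
  2       150.00       126.2520       252.5040         757.5120
  3       150.00       115.8275       347.4826       1,389.9303
  4       150.00       106.2638       425.0551       2,125.2756
  5     5,012.50     3,257.7811    16,288.9054      97,733.4322
  Σ                  3,743.7391    17,451.5617     102,281.3795
P = 3,743.7391.
Convexity = Σ t(t+1)·PV / [P·(1+y)²] = 102,281.3795 / (3,743.7391 × 1.188100) = 22.99524.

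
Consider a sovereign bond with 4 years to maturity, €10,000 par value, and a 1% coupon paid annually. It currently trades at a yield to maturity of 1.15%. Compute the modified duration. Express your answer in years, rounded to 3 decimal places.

3.896 years

Periodic yield y = 0.0115. First find Macaulay duration:
  t   CF        PV=CF/(1+0.0115)^t    t·PV
  1       100.00        98.8631        98.8631
  2       100.00        97.7391       195.4782
  3       100.00        96.6279       289.8836
  4    10,100.00     9,648.4561    38,593.8244
  Σ                  9,941.6861    39,178.0492
P = 9,941.6861; Macaulay duration = 39,178.0492 / 9,941.6861 = 3.94079 years.
Modified duration = D_Mac / (1 + y) = 3.94079 / 1.0115 = 3.89598 years.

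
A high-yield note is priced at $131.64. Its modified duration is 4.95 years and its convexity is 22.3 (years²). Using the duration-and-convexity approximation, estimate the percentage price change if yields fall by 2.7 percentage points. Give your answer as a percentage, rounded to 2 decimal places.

Duration effect: -D_mod·Δy = -4.95 × (-0.027) = +0.133650
Convexity effect: ½·C·(Δy)² = 0.5 × 22.3 × (-0.027)² = +0.00812835
ΔP/P ≈ +0.133650 + 0.00812835 = +0.14177835
= +14.177835%.

+14.18%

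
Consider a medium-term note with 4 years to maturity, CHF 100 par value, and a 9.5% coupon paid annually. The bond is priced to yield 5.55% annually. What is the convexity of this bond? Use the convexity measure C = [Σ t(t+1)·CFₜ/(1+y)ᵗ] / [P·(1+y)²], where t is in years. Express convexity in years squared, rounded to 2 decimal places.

With y = 0.0555:
  t   CF        PV=CF/(1+0.0555)^t    t·PV        t(t+1)·PV
  1         9.50         9.0005         9.0005          18.0009
  2         9.50         8.5272        17.0544          51.1633
  3         9.50         8.0788        24.2365          96.9461
  4       109.50        88.2229       352.8915       1,764.4573
  Σ                    113.8294       403.1829       1,930.5676
P = 113.8294.
Convexity = Σ t(t+1)·PV / [P·(1+y)²] = 1,930.5676 / (113.8294 × 1.114080) = 15.22349.

15.22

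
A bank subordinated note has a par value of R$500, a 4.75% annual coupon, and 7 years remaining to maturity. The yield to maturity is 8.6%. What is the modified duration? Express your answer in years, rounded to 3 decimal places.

5.522 years

Periodic yield y = 0.086. First find Macaulay duration:
  t   CF        PV=CF/(1+0.086)^t    t·PV
  1        23.75        21.8692        21.8692
  2        23.75        20.1374        40.2749
  3        23.75        18.5427        55.6282
  4        23.75        17.0744        68.2974
  5        23.75        15.7222        78.6112
  6        23.75        14.4772        86.8632
  7       523.75       293.9783     2,057.8480
  Σ                    401.8015     2,409.3922
P = 401.8015; Macaulay duration = 2,409.3922 / 401.8015 = 5.99647 years.
Modified duration = D_Mac / (1 + y) = 5.99647 / 1.086 = 5.52161 years.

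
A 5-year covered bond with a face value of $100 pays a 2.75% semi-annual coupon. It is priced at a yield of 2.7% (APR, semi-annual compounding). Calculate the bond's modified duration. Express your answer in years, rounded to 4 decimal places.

4.6433 years

Periodic yield y = 0.0135. First find Macaulay duration:
  t   CF        PV=CF/(1+0.0135)^t    t·PV
  1        1.375         1.3567         1.3567
  2        1.375         1.3386         2.6772
  3        1.375         1.3208         3.9623
  4        1.375         1.3032         5.2128
  5        1.375         1.2858         6.4292
  6        1.375         1.2687         7.6122
  7        1.375         1.2518         8.7626
  8        1.375         1.2351         9.8810
  9        1.375         1.2187        10.9681
  10     101.375        88.6530       886.5298
  Σ                    100.2324       943.3920
P = 100.2324; Macaulay duration = 943.3920 / 100.2324 = 9.41205 half-year periods = 4.70602 years.
Modified duration = D_Mac / (1 + y) = 4.70602 / 1.0135 = 4.64334 years.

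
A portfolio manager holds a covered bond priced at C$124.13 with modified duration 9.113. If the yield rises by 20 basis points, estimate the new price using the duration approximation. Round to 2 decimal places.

C$121.87

Duration approximation: ΔP/P ≈ -D_mod · Δy = -9.113 × (+0.002) = -0.018226.
New price ≈ 124.13 × (1 - 0.018226) = 121.86760662.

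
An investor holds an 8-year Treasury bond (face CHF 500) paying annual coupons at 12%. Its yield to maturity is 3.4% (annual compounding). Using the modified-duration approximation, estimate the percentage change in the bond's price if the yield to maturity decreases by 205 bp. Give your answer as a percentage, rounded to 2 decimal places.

+12.07%

Periodic yield y = 0.034. Modified duration first:
  t   CF        PV=CF/(1+0.034)^t    t·PV
  1        60.00        58.0271        58.0271
  2        60.00        56.1190       112.2381
  3        60.00        54.2737       162.8212
  4        60.00        52.4891       209.9564
  5        60.00        50.7631       253.8157
  6        60.00        49.0940       294.5637
  7        60.00        47.4796       332.3575
  8       560.00       428.5719     3,428.5754
  Σ                    796.8176     4,852.3551
P = 796.8176; D_Mac = 6.08967 yrs; D_mod = 6.08967/(1+0.034) = 5.88943 yrs.
ΔP/P ≈ -D_mod · Δy = -5.88943 × (-0.0205) = +0.120733 = +12.0733%.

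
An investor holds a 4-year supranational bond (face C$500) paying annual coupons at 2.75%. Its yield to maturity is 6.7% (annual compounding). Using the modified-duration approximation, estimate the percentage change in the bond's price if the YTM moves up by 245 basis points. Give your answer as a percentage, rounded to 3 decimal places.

Periodic yield y = 0.067. Modified duration first:
  t   CF        PV=CF/(1+0.067)^t    t·PV
  1        13.75        12.8866        12.8866
  2        13.75        12.0774        24.1548
  3        13.75        11.3190        33.9571
  4       513.75       396.3640     1,585.4558
  Σ                    432.6470     1,656.4544
P = 432.6470; D_Mac = 3.82865 yrs; D_mod = 3.82865/(1+0.067) = 3.58824 yrs.
ΔP/P ≈ -D_mod · Δy = -3.58824 × (+0.0245) = -0.087912 = -8.7912%.

-8.791%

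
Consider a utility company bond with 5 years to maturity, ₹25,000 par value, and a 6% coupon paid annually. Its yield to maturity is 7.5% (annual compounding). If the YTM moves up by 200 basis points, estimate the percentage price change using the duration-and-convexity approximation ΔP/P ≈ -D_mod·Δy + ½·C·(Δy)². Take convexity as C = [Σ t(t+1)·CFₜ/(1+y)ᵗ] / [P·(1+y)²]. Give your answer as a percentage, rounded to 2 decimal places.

-7.83%

With y = 0.075:
  t   CF        PV=CF/(1+0.075)^t    t·PV        t(t+1)·PV
  1     1,500.00     1,395.3488     1,395.3488       2,790.6977
  2     1,500.00     1,297.9989     2,595.9978       7,787.9935
  3     1,500.00     1,207.4409     3,622.3226      14,489.2903
  4     1,500.00     1,123.2008     4,492.8032      22,464.0159
  5    26,500.00    18,458.8038    92,294.0188     553,764.1127
  Σ                 23,482.7932   104,400.4912     601,296.1100
P = 23,482.7932; D_Mac = 4.44583 yrs; D_mod = 4.13566 yrs; C = 22.15755.
Duration effect: -4.13566 × (+0.02) = -0.082713
Convexity effect: 0.5 × 22.15755 × (0.02)² = +0.0044315
ΔP/P ≈ -0.082713 + 0.0044315 = -0.078282 = -7.8282%.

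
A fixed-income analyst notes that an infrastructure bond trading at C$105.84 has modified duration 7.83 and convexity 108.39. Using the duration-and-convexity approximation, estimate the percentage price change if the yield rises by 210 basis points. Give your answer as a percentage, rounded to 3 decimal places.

-14.053%

Duration effect: -D_mod·Δy = -7.83 × (+0.021) = -0.164430
Convexity effect: ½·C·(Δy)² = 0.5 × 108.39 × (0.021)² = +0.023899995
ΔP/P ≈ -0.164430 + 0.023899995 = -0.140530005
= -14.0530005%.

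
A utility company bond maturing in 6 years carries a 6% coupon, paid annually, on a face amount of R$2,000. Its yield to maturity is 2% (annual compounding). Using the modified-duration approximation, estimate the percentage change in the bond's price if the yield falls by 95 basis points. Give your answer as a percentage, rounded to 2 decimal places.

+4.93%

Periodic yield y = 0.02. Modified duration first:
  t   CF        PV=CF/(1+0.02)^t    t·PV
  1       120.00       117.6471       117.6471
  2       120.00       115.3403       230.6805
  3       120.00       113.0787       339.2360
  4       120.00       110.8615       443.4458
  5       120.00       108.6877       543.4385
  6     2,120.00     1,882.4993    11,294.9960
  Σ                  2,448.1145    12,969.4439
P = 2,448.1145; D_Mac = 5.29773 yrs; D_mod = 5.29773/(1+0.02) = 5.19385 yrs.
ΔP/P ≈ -D_mod · Δy = -5.19385 × (-0.0095) = +0.049342 = +4.9342%.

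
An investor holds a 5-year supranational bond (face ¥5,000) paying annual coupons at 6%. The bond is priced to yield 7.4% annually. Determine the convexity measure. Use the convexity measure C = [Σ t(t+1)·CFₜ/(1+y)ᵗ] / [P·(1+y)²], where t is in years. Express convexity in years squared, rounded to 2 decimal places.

22.21

With y = 0.074:
  t   CF        PV=CF/(1+0.074)^t    t·PV        t(t+1)·PV
  1       300.00       279.3296       279.3296         558.6592
  2       300.00       260.0834       520.1669       1,560.5006
  3       300.00       242.1633       726.4900       2,905.9602
  4       300.00       225.4780       901.9119       4,509.5595
  5     5,300.00     3,708.9798    18,544.8988     111,269.3926
  Σ                  4,716.0341    20,972.7972     120,804.0722
P = 4,716.0341.
Convexity = Σ t(t+1)·PV / [P·(1+y)²] = 120,804.0722 / (4,716.0341 × 1.153476) = 22.20732.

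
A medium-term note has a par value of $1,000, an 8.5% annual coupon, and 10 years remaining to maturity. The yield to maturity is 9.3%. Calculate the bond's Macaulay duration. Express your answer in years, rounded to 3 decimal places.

7.037 years

Periodic yield y = 0.093. Discount each cash flow and weight by its year:
  t   CF        PV=CF/(1+0.093)^t    t·PV
  1        85.00        77.7676        77.7676
  2        85.00        71.1506       142.3012
  3        85.00        65.0966       195.2899
  4        85.00        59.5577       238.2310
  5        85.00        54.4902       272.4508
  6        85.00        49.8538       299.1226
  7        85.00        45.6119       319.2830
  8        85.00        41.7309       333.8471
  9        85.00        38.1801       343.6212
  10    1,085.00       445.8904     4,458.9040
  Σ                    949.3298     6,680.8184
Price P = Σ PV = 949.3298.
Macaulay duration = Σ(t·PV) / P = 6,680.8184 / 949.3298 = 7.03741 years.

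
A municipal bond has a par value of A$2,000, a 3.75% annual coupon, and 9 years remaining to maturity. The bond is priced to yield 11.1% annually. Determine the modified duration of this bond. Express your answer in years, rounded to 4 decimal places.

Periodic yield y = 0.111. First find Macaulay duration:
  t   CF        PV=CF/(1+0.111)^t    t·PV
  1        75.00        67.5068        67.5068
  2        75.00        60.7622       121.5243
  3        75.00        54.6914       164.0742
  4        75.00        49.2272       196.9088
  5        75.00        44.3089       221.5445
  6        75.00        39.8820       239.2920
  7        75.00        35.8974       251.2817
  8        75.00        32.3109       258.4870
  9     2,075.00       804.6214     7,241.5925
  Σ                  1,189.2080     8,762.2117
P = 1,189.2080; Macaulay duration = 8,762.2117 / 1,189.2080 = 7.36811 years.
Modified duration = D_Mac / (1 + y) = 7.36811 / 1.111 = 6.63196 years.

6.6320 years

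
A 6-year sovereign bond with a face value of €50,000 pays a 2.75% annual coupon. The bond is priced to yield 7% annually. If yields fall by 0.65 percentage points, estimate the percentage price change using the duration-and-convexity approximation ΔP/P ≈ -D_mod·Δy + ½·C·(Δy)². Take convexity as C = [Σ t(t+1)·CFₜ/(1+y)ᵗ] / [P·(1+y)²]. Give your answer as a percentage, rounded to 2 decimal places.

With y = 0.07:
  t   CF        PV=CF/(1+0.07)^t    t·PV        t(t+1)·PV
  1     1,375.00     1,285.0467     1,285.0467       2,570.0935
  2     1,375.00     1,200.9783     2,401.9565       7,205.8695
  3     1,375.00     1,122.4096     3,367.2287      13,468.9150
  4     1,375.00     1,048.9809     4,195.9237      20,979.6183
  5     1,375.00       980.3560     4,901.7800      29,410.6799
  6    51,375.00    34,233.3317   205,399.9905   1,437,799.9334
  Σ                 39,871.1032   221,551.9261   1,511,435.1096
P = 39,871.1032; D_Mac = 5.55670 yrs; D_mod = 5.19318 yrs; C = 33.11034.
Duration effect: -5.19318 × (-0.0065) = +0.033756
Convexity effect: 0.5 × 33.11034 × (-0.0065)² = +0.0006995
ΔP/P ≈ +0.033756 + 0.0006995 = +0.034455 = +3.4455%.

+3.45%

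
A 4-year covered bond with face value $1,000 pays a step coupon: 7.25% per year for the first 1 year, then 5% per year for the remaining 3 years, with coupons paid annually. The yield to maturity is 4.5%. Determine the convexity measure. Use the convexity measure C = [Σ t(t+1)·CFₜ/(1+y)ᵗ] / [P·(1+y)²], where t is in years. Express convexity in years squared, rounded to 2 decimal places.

With y = 0.045:
  t   CF        PV=CF/(1+0.045)^t    t·PV        t(t+1)·PV
  1        72.50        69.3780        69.3780         138.7560
  2        50.00        45.7865        91.5730         274.7190
  3        50.00        43.8148       131.4445         525.7780
  4     1,050.00       880.4894     3,521.9576      17,609.7882
  Σ                  1,039.4687     3,814.3531      18,549.0411
P = 1,039.4687.
Convexity = Σ t(t+1)·PV / [P·(1+y)²] = 18,549.0411 / (1,039.4687 × 1.092025) = 16.34096.

16.34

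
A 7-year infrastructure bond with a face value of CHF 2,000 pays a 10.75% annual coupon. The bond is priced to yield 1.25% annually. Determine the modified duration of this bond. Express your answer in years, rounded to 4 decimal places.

Periodic yield y = 0.0125. First find Macaulay duration:
  t   CF        PV=CF/(1+0.0125)^t    t·PV
  1       215.00       212.3457       212.3457
  2       215.00       209.7241       419.4483
  3       215.00       207.1349       621.4048
  4       215.00       204.5777       818.3109
  5       215.00       202.0521     1,010.2603
  6       215.00       199.5576     1,197.3456
  7     2,215.00     2,030.5258    14,213.6804
  Σ                  3,265.9179    18,492.7960
P = 3,265.9179; Macaulay duration = 18,492.7960 / 3,265.9179 = 5.66236 years.
Modified duration = D_Mac / (1 + y) = 5.66236 / 1.0125 = 5.59245 years.

5.5925 years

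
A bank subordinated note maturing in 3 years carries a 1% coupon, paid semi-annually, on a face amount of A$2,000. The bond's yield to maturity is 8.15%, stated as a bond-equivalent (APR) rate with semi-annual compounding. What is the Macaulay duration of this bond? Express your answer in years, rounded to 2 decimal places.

Periodic yield y = 0.04075. Discount each cash flow and weight by its period:
  t   CF        PV=CF/(1+0.04075)^t    t·PV
  1        10.00         9.6085         9.6085
  2        10.00         9.2322        18.4645
  3        10.00         8.8708        26.6123
  4        10.00         8.5234        34.0937
  5        10.00         8.1897        40.9485
  6     2,010.00     1,581.6761     9,490.0563
  Σ                  1,626.1006     9,619.7838
Price P = Σ PV = 1,626.1006.
Macaulay duration = Σ(t·PV) / P = 9,619.7838 / 1,626.1006 = 5.91586 half-year periods.
In years: 5.91586 / 2 = 2.95793 years.

2.96 years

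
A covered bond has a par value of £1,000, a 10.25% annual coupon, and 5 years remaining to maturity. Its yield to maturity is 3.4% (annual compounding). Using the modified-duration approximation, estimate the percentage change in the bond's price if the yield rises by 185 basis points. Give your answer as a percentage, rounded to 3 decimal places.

Periodic yield y = 0.034. Modified duration first:
  t   CF        PV=CF/(1+0.034)^t    t·PV
  1       102.50        99.1296        99.1296
  2       102.50        95.8700       191.7400
  3       102.50        92.7176       278.1528
  4       102.50        89.6689       358.6755
  5     1,102.50       932.7729     4,663.8643
  Σ                  1,310.1590     5,591.5623
P = 1,310.1590; D_Mac = 4.26785 yrs; D_mod = 4.26785/(1+0.034) = 4.12751 yrs.
ΔP/P ≈ -D_mod · Δy = -4.12751 × (+0.0185) = -0.076359 = -7.6359%.

-7.636%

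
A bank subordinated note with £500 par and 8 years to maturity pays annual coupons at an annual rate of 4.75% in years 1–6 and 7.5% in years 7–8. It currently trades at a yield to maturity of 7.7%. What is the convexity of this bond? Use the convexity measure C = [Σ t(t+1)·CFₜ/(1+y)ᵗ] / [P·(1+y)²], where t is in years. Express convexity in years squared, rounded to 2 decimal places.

49.13

With y = 0.077:
  t   CF        PV=CF/(1+0.077)^t    t·PV        t(t+1)·PV
  1        23.75        22.0520        22.0520          44.1040
  2        23.75        20.4754        40.9508         122.8523
  3        23.75        19.0115        57.0345         228.1381
  4        23.75        17.6523        70.6091         353.0456
  5        23.75        16.3902        81.9512         491.7070
  6        23.75        15.2184        91.3105         639.1734
  7        37.50        22.3111       156.1778       1,249.4226
  8       537.50       296.9292     2,375.4332      21,378.8992
  Σ                    430.0401     2,895.5191      24,507.3421
P = 430.0401.
Convexity = Σ t(t+1)·PV / [P·(1+y)²] = 24,507.3421 / (430.0401 × 1.159929) = 49.13103.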